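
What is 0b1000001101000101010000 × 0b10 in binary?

0b10000011010001010100000

Multiply each base-2 digit by 2, carrying:
  0×2 = 0 → write 0
  0×2 = 0 → write 0
  0×2 = 0 → write 0
  0×2 = 0 → write 0
  1×2 = 2 → write 0 carry 1
  0×2+1 = 1 → write 1
  1×2 = 2 → write 0 carry 1
  0×2+1 = 1 → write 1
  1×2 = 2 → write 0 carry 1
  0×2+1 = 1 → write 1
  0×2 = 0 → write 0
  0×2 = 0 → write 0
  1×2 = 2 → write 0 carry 1
  0×2+1 = 1 → write 1
  1×2 = 2 → write 0 carry 1
  1×2+1 = 3 → write 1 carry 1
  0×2+1 = 1 → write 1
  0×2 = 0 → write 0
  0×2 = 0 → write 0
  0×2 = 0 → write 0
  0×2 = 0 → write 0
  1×2 = 2 → write 0 carry 1
  remaining carry: 1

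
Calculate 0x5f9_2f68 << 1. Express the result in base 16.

1 bits is not a whole number of base-16 digits; in binary: 101111110010010111101101000 << 1 = 1011111100100101111011010000.

0xbf25ed0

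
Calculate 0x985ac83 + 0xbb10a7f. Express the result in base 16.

Add column by column in base 16, right to left:
  3+f = 2 carry 1
  8+7+1 = 0 carry 1
  c+a+1 = 7 carry 1
  a+0+1 = b
  5+1 = 6
  8+b = 3 carry 1
  9+b+1 = 5 carry 1
  final carry 1

0x1536b702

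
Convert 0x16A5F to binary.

Expand each hex digit to 4 bits: 1=0001 6=0110 A=1010 5=0101 F=1111.

0b10110101001011111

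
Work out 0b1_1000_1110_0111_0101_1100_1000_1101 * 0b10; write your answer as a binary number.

Multiply each base-2 digit by 2, carrying:
  1×2 = 2 → write 0 carry 1
  0×2+1 = 1 → write 1
  1×2 = 2 → write 0 carry 1
  1×2+1 = 3 → write 1 carry 1
  0×2+1 = 1 → write 1
  0×2 = 0 → write 0
  0×2 = 0 → write 0
  1×2 = 2 → write 0 carry 1
  0×2+1 = 1 → write 1
  0×2 = 0 → write 0
  1×2 = 2 → write 0 carry 1
  1×2+1 = 3 → write 1 carry 1
  1×2+1 = 3 → write 1 carry 1
  0×2+1 = 1 → write 1
  1×2 = 2 → write 0 carry 1
  0×2+1 = 1 → write 1
  1×2 = 2 → write 0 carry 1
  1×2+1 = 3 → write 1 carry 1
  1×2+1 = 3 → write 1 carry 1
  0×2+1 = 1 → write 1
  0×2 = 0 → write 0
  1×2 = 2 → write 0 carry 1
  1×2+1 = 3 → write 1 carry 1
  1×2+1 = 3 → write 1 carry 1
  0×2+1 = 1 → write 1
  0×2 = 0 → write 0
  0×2 = 0 → write 0
  1×2 = 2 → write 0 carry 1
  1×2+1 = 3 → write 1 carry 1
  remaining carry: 1

0b110001110011101011100100011010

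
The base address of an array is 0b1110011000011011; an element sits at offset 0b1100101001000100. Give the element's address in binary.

Add column by column in base 2, right to left:
  1+0 = 1
  1+0 = 1
  0+1 = 1
  1+0 = 1
  1+0 = 1
  0+0 = 0
  0+1 = 1
  0+0 = 0
  0+0 = 0
  1+1 = 0 carry 1
  1+0+1 = 0 carry 1
  0+1+1 = 0 carry 1
  0+0+1 = 1
  1+0 = 1
  1+1 = 0 carry 1
  1+1+1 = 1 carry 1
  final carry 1

0b11011000001011111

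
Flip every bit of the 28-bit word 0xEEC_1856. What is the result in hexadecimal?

0x113E7A9

Each hex digit d becomes F−d:
  E→1, E→1, C→3, 1→E, 8→7, 5→A, 6→9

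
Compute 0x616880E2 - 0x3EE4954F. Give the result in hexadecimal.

0x2283EB93

Subtract column by column in base 16:
  2-F → 3 (borrow)
  E-4-1 → 9
  0-5 → B (borrow)
  8-9-1 → E (borrow)
  8-4-1 → 3
  6-E → 8 (borrow)
  1-E-1 → 2 (borrow)
  6-3-1 → 2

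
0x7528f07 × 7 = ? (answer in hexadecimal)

Multiply each base-16 digit by 7, carrying:
  7×7 = 49 → write 1 carry 3
  0×7+3 = 3 → write 3
  f×7 = 105 → write 9 carry 6
  8×7+6 = 62 → write e carry 3
  2×7+3 = 17 → write 1 carry 1
  5×7+1 = 36 → write 4 carry 2
  7×7+2 = 51 → write 3 carry 3
  remaining carry: 3

0x3341e931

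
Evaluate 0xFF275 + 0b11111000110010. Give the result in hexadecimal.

0x1030A7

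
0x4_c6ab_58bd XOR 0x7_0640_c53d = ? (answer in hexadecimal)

0x3c0eb9d80

XOR each hex digit independently (no carries):
  4^7=3, c^0=c, 6^6=0, a^4=e, b^0=b, 5^c=9, 8^5=d, b^3=8, d^d=0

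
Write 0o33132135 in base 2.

Each octal digit is 3 bits: 3=011 3=011 1=001 3=011 2=010 1=001 3=011 5=101.

0b11011001011010001011101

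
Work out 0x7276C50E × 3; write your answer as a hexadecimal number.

0x157644F2A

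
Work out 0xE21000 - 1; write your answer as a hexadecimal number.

The trailing 3 digits are 0, so subtracting 1 borrows through: they become F and the next digit up decrements.

0xE20FFF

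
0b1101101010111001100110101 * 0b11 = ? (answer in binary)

Multiply each base-2 digit by 3, carrying:
  1×3 = 3 → write 1 carry 1
  0×3+1 = 1 → write 1
  1×3 = 3 → write 1 carry 1
  0×3+1 = 1 → write 1
  1×3 = 3 → write 1 carry 1
  1×3+1 = 4 → write 0 carry 2
  0×3+2 = 2 → write 0 carry 1
  0×3+1 = 1 → write 1
  1×3 = 3 → write 1 carry 1
  1×3+1 = 4 → write 0 carry 2
  0×3+2 = 2 → write 0 carry 1
  0×3+1 = 1 → write 1
  1×3 = 3 → write 1 carry 1
  1×3+1 = 4 → write 0 carry 2
  1×3+2 = 5 → write 1 carry 2
  0×3+2 = 2 → write 0 carry 1
  1×3+1 = 4 → write 0 carry 2
  0×3+2 = 2 → write 0 carry 1
  1×3+1 = 4 → write 0 carry 2
  0×3+2 = 2 → write 0 carry 1
  1×3+1 = 4 → write 0 carry 2
  1×3+2 = 5 → write 1 carry 2
  0×3+2 = 2 → write 0 carry 1
  1×3+1 = 4 → write 0 carry 2
  1×3+2 = 5 → write 1 carry 2
  remaining carry: 10

0b101001000000101100110011111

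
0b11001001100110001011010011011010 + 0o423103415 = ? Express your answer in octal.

0o31571235747

0b11001001100110001011010011011010 = 0o31146132332 in octal.
Add column by column in base 8, right to left:
  2+5 = 7
  3+1 = 4
  3+4 = 7
  2+3 = 5
  3+0 = 3
  1+1 = 2
  6+3 = 1 carry 1
  4+2+1 = 7
  1+4 = 5
  1+0 = 1
  3+0 = 3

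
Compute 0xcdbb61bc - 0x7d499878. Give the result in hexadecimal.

0x5071c944

Subtract column by column in base 16:
  c-8 → 4
  b-7 → 4
  1-8 → 9 (borrow)
  6-9-1 → c (borrow)
  b-9-1 → 1
  b-4 → 7
  d-d → 0
  c-7 → 5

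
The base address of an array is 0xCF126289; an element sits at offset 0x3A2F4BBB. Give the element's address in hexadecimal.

Add column by column in base 16, right to left:
  9+B = 4 carry 1
  8+B+1 = 4 carry 1
  2+B+1 = E
  6+4 = A
  2+F = 1 carry 1
  1+2+1 = 4
  F+A = 9 carry 1
  C+3+1 = 0 carry 1
  final carry 1

0x10941AE44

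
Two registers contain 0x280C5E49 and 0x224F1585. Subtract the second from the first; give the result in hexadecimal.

0x5BD48C4

Subtract column by column in base 16:
  9-5 → 4
  4-8 → C (borrow)
  E-5-1 → 8
  5-1 → 4
  C-F → D (borrow)
  0-4-1 → B (borrow)
  8-2-1 → 5
  2-2 → 0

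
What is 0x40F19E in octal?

Expand each hex digit to 4 bits: 4=0100 0=0000 F=1111 1=0001 9=1001 E=1110.
Group the bits in threes: 010 000 001 111 000 110 011 110 → 20170636.

0o20170636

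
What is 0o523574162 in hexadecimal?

0x54ef872

Each octal digit is 3 bits: 5=101 2=010 3=011 5=101 7=111 4=100 1=001 6=110 2=010.
Group the bits into nibbles: 0101 0100 1110 1111 1000 0111 0010 → 54ef872.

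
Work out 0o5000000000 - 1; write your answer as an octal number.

The trailing 9 digits are 0, so subtracting 1 borrows through: they become 7 and the next digit up decrements.

0o4777777777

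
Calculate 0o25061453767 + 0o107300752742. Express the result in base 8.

Add column by column in base 8, right to left:
  7+2 = 1 carry 1
  6+4+1 = 3 carry 1
  7+7+1 = 7 carry 1
  3+2+1 = 6
  5+5 = 2 carry 1
  4+7+1 = 4 carry 1
  1+0+1 = 2
  6+0 = 6
  0+3 = 3
  5+7 = 4 carry 1
  2+0+1 = 3
  0+1 = 1

0o134362426731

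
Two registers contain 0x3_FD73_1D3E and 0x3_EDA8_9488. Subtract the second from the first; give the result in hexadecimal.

0xFCA88B6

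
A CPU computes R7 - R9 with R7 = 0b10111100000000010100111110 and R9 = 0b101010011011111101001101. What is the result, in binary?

Subtract column by column in base 2:
  0-1 → 1 (borrow)
  1-0-1 → 0
  1-1 → 0
  1-1 → 0
  1-0 → 1
  1-0 → 1
  0-1 → 1 (borrow)
  0-0-1 → 1 (borrow)
  1-1-1 → 1 (borrow)
  0-1-1 → 0 (borrow)
  1-1-1 → 1 (borrow)
  0-1-1 → 0 (borrow)
  0-1-1 → 0 (borrow)
  0-1-1 → 0 (borrow)
  0-0-1 → 1 (borrow)
  0-1-1 → 0 (borrow)
  0-1-1 → 0 (borrow)
  0-0-1 → 1 (borrow)
  0-0-1 → 1 (borrow)
  0-1-1 → 0 (borrow)
  1-0-1 → 0
  1-1 → 0
  1-0 → 1
  1-1 → 0
  0-0 → 0
  1-0 → 1

0b10010001100100010111110001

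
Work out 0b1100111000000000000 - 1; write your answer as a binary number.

0b1100110111111111111

The trailing 12 digits are 0, so subtracting 1 borrows through: they become 1 and the next digit up decrements.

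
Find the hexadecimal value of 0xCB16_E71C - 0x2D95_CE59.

Subtract column by column in base 16:
  C-9 → 3
  1-5 → C (borrow)
  7-E-1 → 8 (borrow)
  E-C-1 → 1
  6-5 → 1
  1-9 → 8 (borrow)
  B-D-1 → D (borrow)
  C-2-1 → 9

0x9D8118C3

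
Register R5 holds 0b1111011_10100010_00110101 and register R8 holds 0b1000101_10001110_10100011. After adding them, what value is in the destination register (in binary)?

0b110000010011000011011000

Add column by column in base 2, right to left:
  1+1 = 0 carry 1
  0+1+1 = 0 carry 1
  1+0+1 = 0 carry 1
  0+0+1 = 1
  1+0 = 1
  1+1 = 0 carry 1
  0+0+1 = 1
  0+1 = 1
  0+0 = 0
  1+1 = 0 carry 1
  0+1+1 = 0 carry 1
  0+1+1 = 0 carry 1
  0+0+1 = 1
  1+0 = 1
  0+0 = 0
  1+1 = 0 carry 1
  1+1+1 = 1 carry 1
  1+0+1 = 0 carry 1
  0+1+1 = 0 carry 1
  1+0+1 = 0 carry 1
  1+0+1 = 0 carry 1
  1+0+1 = 0 carry 1
  1+1+1 = 1 carry 1
  final carry 1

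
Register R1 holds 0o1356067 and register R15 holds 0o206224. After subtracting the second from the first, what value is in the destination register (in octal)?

0o1147643

Subtract column by column in base 8:
  7-4 → 3
  6-2 → 4
  0-2 → 6 (borrow)
  6-6-1 → 7 (borrow)
  5-0-1 → 4
  3-2 → 1
  1-0 → 1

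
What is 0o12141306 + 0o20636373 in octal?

Add column by column in base 8, right to left:
  6+3 = 1 carry 1
  0+7+1 = 0 carry 1
  3+3+1 = 7
  1+6 = 7
  4+3 = 7
  1+6 = 7
  2+0 = 2
  1+2 = 3

0o32777701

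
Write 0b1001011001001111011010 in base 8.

0o11311732

Group the bits in threes: 001 001 011 001 001 111 011 010 → 11311732.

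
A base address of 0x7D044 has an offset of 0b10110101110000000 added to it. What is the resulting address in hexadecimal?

0b10110101110000000 = 0x16B80 in hexadecimal.
Add column by column in base 16, right to left:
  4+0 = 4
  4+8 = C
  0+B = B
  D+6 = 3 carry 1
  7+1+1 = 9

0x93BC4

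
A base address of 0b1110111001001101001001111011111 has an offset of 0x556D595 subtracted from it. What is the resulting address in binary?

0b1110001110011111011111001001010

0x556D595 = 0b101010101101101010110010101 in binary.
Subtract column by column in base 2:
  1-1 → 0
  1-0 → 1
  1-1 → 0
  1-0 → 1
  1-1 → 0
  0-0 → 0
  1-0 → 1
  1-1 → 0
  1-1 → 0
  1-0 → 1
  0-1 → 1 (borrow)
  0-0-1 → 1 (borrow)
  1-1-1 → 1 (borrow)
  0-0-1 → 1 (borrow)
  0-1-1 → 0 (borrow)
  1-1-1 → 1 (borrow)
  0-0-1 → 1 (borrow)
  1-1-1 → 1 (borrow)
  1-1-1 → 1 (borrow)
  0-0-1 → 1 (borrow)
  0-1-1 → 0 (borrow)
  1-0-1 → 0
  0-1 → 1 (borrow)
  0-0-1 → 1 (borrow)
  1-1-1 → 1 (borrow)
  1-0-1 → 0
  1-1 → 0
  0-0 → 0
  1-0 → 1
  1-0 → 1
  1-0 → 1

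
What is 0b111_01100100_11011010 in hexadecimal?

Group the bits into nibbles: 0111 0110 0100 1101 1010 → 764DA.

0x764DA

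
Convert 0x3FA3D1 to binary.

0b1111111010001111010001

Expand each hex digit to 4 bits: 3=0011 F=1111 A=1010 3=0011 D=1101 1=0001.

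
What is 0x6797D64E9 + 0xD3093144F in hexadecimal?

Add column by column in base 16, right to left:
  9+F = 8 carry 1
  E+4+1 = 3 carry 1
  4+4+1 = 9
  6+1 = 7
  D+3 = 0 carry 1
  7+9+1 = 1 carry 1
  9+0+1 = A
  7+3 = A
  6+D = 3 carry 1
  final carry 1

0x13AA107938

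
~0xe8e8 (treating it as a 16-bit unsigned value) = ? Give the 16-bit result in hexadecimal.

0x1717

Each hex digit d becomes f−d:
  e→1, 8→7, e→1, 8→7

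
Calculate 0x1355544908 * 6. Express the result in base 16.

0x73FFF9B630

Multiply each base-16 digit by 6, carrying:
  8×6 = 48 → write 0 carry 3
  0×6+3 = 3 → write 3
  9×6 = 54 → write 6 carry 3
  4×6+3 = 27 → write B carry 1
  4×6+1 = 25 → write 9 carry 1
  5×6+1 = 31 → write F carry 1
  5×6+1 = 31 → write F carry 1
  5×6+1 = 31 → write F carry 1
  3×6+1 = 19 → write 3 carry 1
  1×6+1 = 7 → write 7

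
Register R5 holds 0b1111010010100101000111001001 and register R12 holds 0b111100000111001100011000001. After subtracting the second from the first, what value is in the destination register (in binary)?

Subtract column by column in base 2:
  1-1 → 0
  0-0 → 0
  0-0 → 0
  1-0 → 1
  0-0 → 0
  0-0 → 0
  1-1 → 0
  1-1 → 0
  1-0 → 1
  0-0 → 0
  0-0 → 0
  0-1 → 1 (borrow)
  1-1-1 → 1 (borrow)
  0-0-1 → 1 (borrow)
  1-0-1 → 0
  0-1 → 1 (borrow)
  0-1-1 → 0 (borrow)
  1-1-1 → 1 (borrow)
  0-0-1 → 1 (borrow)
  1-0-1 → 0
  0-0 → 0
  0-0 → 0
  1-0 → 1
  0-1 → 1 (borrow)
  1-1-1 → 1 (borrow)
  1-1-1 → 1 (borrow)
  1-1-1 → 1 (borrow)
  1-0-1 → 0

0b111110001101011100100001000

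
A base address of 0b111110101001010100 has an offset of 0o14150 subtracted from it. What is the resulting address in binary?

0b111101000111101100

0o14150 = 0b1100001101000 in binary.
Subtract column by column in base 2:
  0-0 → 0
  0-0 → 0
  1-0 → 1
  0-1 → 1 (borrow)
  1-0-1 → 0
  0-1 → 1 (borrow)
  1-1-1 → 1 (borrow)
  0-0-1 → 1 (borrow)
  0-0-1 → 1 (borrow)
  1-0-1 → 0
  0-0 → 0
  1-1 → 0
  0-1 → 1 (borrow)
  1-0-1 → 0
  1-0 → 1
  1-0 → 1
  1-0 → 1
  1-0 → 1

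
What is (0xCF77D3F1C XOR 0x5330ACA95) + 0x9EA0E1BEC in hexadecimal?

0x13AE861175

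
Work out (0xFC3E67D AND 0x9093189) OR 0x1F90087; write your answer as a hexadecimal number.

0x9F9208F

0xFC3E67D AND 0x9093189 = 0x9012009.
Then OR with 0x1F90087.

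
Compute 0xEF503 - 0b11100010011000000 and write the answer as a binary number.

0b11010011000001000011

0xEF503 = 0b11101111010100000011 in binary.
Subtract column by column in base 2:
  1-0 → 1
  1-0 → 1
  0-0 → 0
  0-0 → 0
  0-0 → 0
  0-0 → 0
  0-1 → 1 (borrow)
  0-1-1 → 0 (borrow)
  1-0-1 → 0
  0-0 → 0
  1-1 → 0
  0-0 → 0
  1-0 → 1
  1-0 → 1
  1-1 → 0
  1-1 → 0
  0-1 → 1 (borrow)
  1-0-1 → 0
  1-0 → 1
  1-0 → 1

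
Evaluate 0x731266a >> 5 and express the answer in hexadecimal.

5 bits is not a whole number of base-16 digits; in binary: 111001100010010011001101010 >> 5 = 1110011000100100110011.

0x398933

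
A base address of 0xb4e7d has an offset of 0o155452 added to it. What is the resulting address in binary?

0b11000010100110100111

0xb4e7d = 0b10110100111001111101 in binary.
0o155452 = 0b1101101100101010 in binary.
Add column by column in base 2, right to left:
  1+0 = 1
  0+1 = 1
  1+0 = 1
  1+1 = 0 carry 1
  1+0+1 = 0 carry 1
  1+1+1 = 1 carry 1
  1+0+1 = 0 carry 1
  0+0+1 = 1
  0+1 = 1
  1+1 = 0 carry 1
  1+0+1 = 0 carry 1
  1+1+1 = 1 carry 1
  0+1+1 = 0 carry 1
  0+0+1 = 1
  1+1 = 0 carry 1
  0+1+1 = 0 carry 1
  1+0+1 = 0 carry 1
  1+0+1 = 0 carry 1
  0+0+1 = 1
  1+0 = 1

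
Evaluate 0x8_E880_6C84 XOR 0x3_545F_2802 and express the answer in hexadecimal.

0xBBCDF4486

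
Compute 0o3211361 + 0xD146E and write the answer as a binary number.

0o3211361 = 0b11010001001011110001 in binary.
0xD146E = 0b11010001010001101110 in binary.
Add column by column in base 2, right to left:
  1+0 = 1
  0+1 = 1
  0+1 = 1
  0+1 = 1
  1+0 = 1
  1+1 = 0 carry 1
  1+1+1 = 1 carry 1
  1+0+1 = 0 carry 1
  0+0+1 = 1
  1+0 = 1
  0+1 = 1
  0+0 = 0
  1+1 = 0 carry 1
  0+0+1 = 1
  0+0 = 0
  0+0 = 0
  1+1 = 0 carry 1
  0+0+1 = 1
  1+1 = 0 carry 1
  1+1+1 = 1 carry 1
  final carry 1

0b110100010011101011111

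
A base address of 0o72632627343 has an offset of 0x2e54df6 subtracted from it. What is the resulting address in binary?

0b111010011100001011110000011101101

0o72632627343 = 0b111010110011010110010111011100011 in binary.
0x2e54df6 = 0b10111001010100110111110110 in binary.
Subtract column by column in base 2:
  1-0 → 1
  1-1 → 0
  0-1 → 1 (borrow)
  0-0-1 → 1 (borrow)
  0-1-1 → 0 (borrow)
  1-1-1 → 1 (borrow)
  1-1-1 → 1 (borrow)
  1-1-1 → 1 (borrow)
  0-1-1 → 0 (borrow)
  1-0-1 → 0
  1-1 → 0
  1-1 → 0
  0-0 → 0
  1-0 → 1
  0-1 → 1 (borrow)
  0-0-1 → 1 (borrow)
  1-1-1 → 1 (borrow)
  1-0-1 → 0
  0-1 → 1 (borrow)
  1-0-1 → 0
  0-0 → 0
  1-1 → 0
  1-1 → 0
  0-1 → 1 (borrow)
  0-0-1 → 1 (borrow)
  1-1-1 → 1 (borrow)
  1-0-1 → 0
  0-0 → 0
  1-0 → 1
  0-0 → 0
  1-0 → 1
  1-0 → 1
  1-0 → 1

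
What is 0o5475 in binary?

0b101100111101

Each octal digit is 3 bits: 5=101 4=100 7=111 5=101.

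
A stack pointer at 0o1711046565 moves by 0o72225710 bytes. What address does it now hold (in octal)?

0o2003274475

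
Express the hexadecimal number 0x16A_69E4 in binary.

Expand each hex digit to 4 bits: 1=0001 6=0110 A=1010 6=0110 9=1001 E=1110 4=0100.

0b1011010100110100111100100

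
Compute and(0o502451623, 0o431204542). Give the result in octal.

AND each oct digit independently (no carries):
  5&4=4, 0&3=0, 2&1=0, 4&2=0, 5&0=0, 1&4=0, 6&5=4, 2&4=0, 3&2=2

0o400000402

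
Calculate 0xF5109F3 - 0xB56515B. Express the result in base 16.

Subtract column by column in base 16:
  3-B → 8 (borrow)
  F-5-1 → 9
  9-1 → 8
  0-5 → B (borrow)
  1-6-1 → A (borrow)
  5-5-1 → F (borrow)
  F-B-1 → 3

0x3FAB898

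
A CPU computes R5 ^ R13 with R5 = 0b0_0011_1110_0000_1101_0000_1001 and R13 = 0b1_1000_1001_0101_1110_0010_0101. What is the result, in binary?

XOR bit by bit (1 where the bits differ):
  0001111100000110100001001
^ 1100010010101111000100101
= 1101101110101001100101100

0b1101101110101001100101100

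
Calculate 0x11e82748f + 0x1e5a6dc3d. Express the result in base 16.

Add column by column in base 16, right to left:
  f+d = c carry 1
  8+3+1 = c
  4+c = 0 carry 1
  7+d+1 = 5 carry 1
  2+6+1 = 9
  8+a = 2 carry 1
  e+5+1 = 4 carry 1
  1+e+1 = 0 carry 1
  1+1+1 = 3

0x3042950cc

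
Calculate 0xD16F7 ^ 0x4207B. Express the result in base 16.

XOR each hex digit independently (no carries):
  D^4=9, 1^2=3, 6^0=6, F^7=8, 7^B=C

0x9368C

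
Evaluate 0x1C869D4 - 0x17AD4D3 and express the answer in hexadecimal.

0x4D9501

Subtract column by column in base 16:
  4-3 → 1
  D-D → 0
  9-4 → 5
  6-D → 9 (borrow)
  8-A-1 → D (borrow)
  C-7-1 → 4
  1-1 → 0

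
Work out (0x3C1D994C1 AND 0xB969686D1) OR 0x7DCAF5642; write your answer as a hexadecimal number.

0x7DCBFD6C3

0x3C1D994C1 AND 0xB969686D1 = 0x3809084C1.
Then OR with 0x7DCAF5642.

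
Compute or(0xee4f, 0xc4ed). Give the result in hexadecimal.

OR each hex digit independently (no carries):
  e|c=e, e|4=e, 4|e=e, f|d=f

0xeeef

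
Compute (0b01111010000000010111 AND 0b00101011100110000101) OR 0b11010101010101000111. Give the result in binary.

0b11111111010101000111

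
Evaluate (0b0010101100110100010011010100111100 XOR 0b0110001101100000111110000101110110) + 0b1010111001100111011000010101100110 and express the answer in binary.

0b1111011010111100000101100110110000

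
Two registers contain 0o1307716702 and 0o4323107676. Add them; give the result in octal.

Add column by column in base 8, right to left:
  2+6 = 0 carry 1
  0+7+1 = 0 carry 1
  7+6+1 = 6 carry 1
  6+7+1 = 6 carry 1
  1+0+1 = 2
  7+1 = 0 carry 1
  7+3+1 = 3 carry 1
  0+2+1 = 3
  3+3 = 6
  1+4 = 5

0o5633026600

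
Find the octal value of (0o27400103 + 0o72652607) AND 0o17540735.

Add column by column in base 8, right to left:
  3+7 = 2 carry 1
  0+0+1 = 1
  1+6 = 7
  0+2 = 2
  0+5 = 5
  4+6 = 2 carry 1
  7+2+1 = 2 carry 1
  2+7+1 = 2 carry 1
  final carry 1
Sum = 0o122252712; now AND with 0o17540735:
  1&0=0, 2&1=0, 2&7=2, 2&5=0, 5&4=4, 2&0=0, 7&7=7, 1&3=1, 2&5=0

0o2040710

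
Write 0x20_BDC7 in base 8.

0o10136707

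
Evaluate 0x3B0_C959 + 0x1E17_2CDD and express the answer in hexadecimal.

Add column by column in base 16, right to left:
  9+D = 6 carry 1
  5+D+1 = 3 carry 1
  9+C+1 = 6 carry 1
  C+2+1 = F
  0+7 = 7
  B+1 = C
  3+E = 1 carry 1
  0+1+1 = 2

0x21C7F636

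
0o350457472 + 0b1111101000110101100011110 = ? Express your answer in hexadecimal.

0o350457472 = 0x3A25F3A in hexadecimal.
0b1111101000110101100011110 = 0x1F46B1E in hexadecimal.
Add column by column in base 16, right to left:
  A+E = 8 carry 1
  3+1+1 = 5
  F+B = A carry 1
  5+6+1 = C
  2+4 = 6
  A+F = 9 carry 1
  3+1+1 = 5

0x596CA58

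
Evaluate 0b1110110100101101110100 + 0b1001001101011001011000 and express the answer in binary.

0b11000000010000111001100

Add column by column in base 2, right to left:
  0+0 = 0
  0+0 = 0
  1+0 = 1
  0+1 = 1
  1+1 = 0 carry 1
  1+0+1 = 0 carry 1
  1+1+1 = 1 carry 1
  0+0+1 = 1
  1+0 = 1
  1+1 = 0 carry 1
  0+1+1 = 0 carry 1
  1+0+1 = 0 carry 1
  0+1+1 = 0 carry 1
  0+0+1 = 1
  1+1 = 0 carry 1
  0+1+1 = 0 carry 1
  1+0+1 = 0 carry 1
  1+0+1 = 0 carry 1
  0+1+1 = 0 carry 1
  1+0+1 = 0 carry 1
  1+0+1 = 0 carry 1
  1+1+1 = 1 carry 1
  final carry 1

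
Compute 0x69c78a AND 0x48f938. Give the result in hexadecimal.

AND each hex digit independently (no carries):
  6&4=4, 9&8=8, c&f=c, 7&9=1, 8&3=0, a&8=8

0x48c108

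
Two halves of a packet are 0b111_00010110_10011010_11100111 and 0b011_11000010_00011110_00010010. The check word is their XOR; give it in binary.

0b100110101001000010011110101

XOR bit by bit (1 where the bits differ):
  111000101101001101011100111
^ 011110000100001111000010010
= 100110101001000010011110101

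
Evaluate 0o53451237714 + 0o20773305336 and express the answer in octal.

0o74444545252

Add column by column in base 8, right to left:
  4+6 = 2 carry 1
  1+3+1 = 5
  7+3 = 2 carry 1
  7+5+1 = 5 carry 1
  3+0+1 = 4
  2+3 = 5
  1+3 = 4
  5+7 = 4 carry 1
  4+7+1 = 4 carry 1
  3+0+1 = 4
  5+2 = 7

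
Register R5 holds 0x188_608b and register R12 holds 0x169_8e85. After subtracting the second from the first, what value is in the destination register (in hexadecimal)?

Subtract column by column in base 16:
  b-5 → 6
  8-8 → 0
  0-e → 2 (borrow)
  6-8-1 → d (borrow)
  8-9-1 → e (borrow)
  8-6-1 → 1
  1-1 → 0

0x1ed206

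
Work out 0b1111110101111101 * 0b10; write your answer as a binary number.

0b11111101011111010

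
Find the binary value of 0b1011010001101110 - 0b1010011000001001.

0b111001100101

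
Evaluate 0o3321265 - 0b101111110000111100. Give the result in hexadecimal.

0o3321265 = 0xDA2B5 in hexadecimal.
0b101111110000111100 = 0x2FC3C in hexadecimal.
Subtract column by column in base 16:
  5-C → 9 (borrow)
  B-3-1 → 7
  2-C → 6 (borrow)
  A-F-1 → A (borrow)
  D-2-1 → A

0xAA679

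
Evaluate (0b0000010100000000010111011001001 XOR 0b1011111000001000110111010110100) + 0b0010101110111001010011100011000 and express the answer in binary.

First 0b0000010100000000010111011001001 XOR 0b1011111000001000110111010110100 = 0b1011101100001000100000001111101.
Add column by column in base 2, right to left:
  1+0 = 1
  0+0 = 0
  1+0 = 1
  1+1 = 0 carry 1
  1+1+1 = 1 carry 1
  1+0+1 = 0 carry 1
  1+0+1 = 0 carry 1
  0+0+1 = 1
  0+1 = 1
  0+1 = 1
  0+1 = 1
  0+0 = 0
  0+0 = 0
  0+1 = 1
  1+0 = 1
  0+1 = 1
  0+0 = 0
  0+0 = 0
  1+1 = 0 carry 1
  0+1+1 = 0 carry 1
  0+1+1 = 0 carry 1
  0+0+1 = 1
  0+1 = 1
  1+1 = 0 carry 1
  1+1+1 = 1 carry 1
  0+0+1 = 1
  1+1 = 0 carry 1
  1+0+1 = 0 carry 1
  1+1+1 = 1 carry 1
  0+0+1 = 1
  1+0 = 1

0b1110011011000001110011110010101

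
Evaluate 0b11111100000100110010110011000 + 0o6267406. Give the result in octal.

0b11111100000100110010110011000 = 0o3740462630 in octal.
Add column by column in base 8, right to left:
  0+6 = 6
  3+0 = 3
  6+4 = 2 carry 1
  2+7+1 = 2 carry 1
  6+6+1 = 5 carry 1
  4+2+1 = 7
  0+6 = 6
  4+0 = 4
  7+0 = 7
  3+0 = 3

0o3746752236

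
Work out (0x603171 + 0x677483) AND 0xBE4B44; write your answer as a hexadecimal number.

0x860144

Add column by column in base 16, right to left:
  1+3 = 4
  7+8 = F
  1+4 = 5
  3+7 = A
  0+7 = 7
  6+6 = C
Sum = 0xC7A5F4; now AND with 0xBE4B44:
  C&B=8, 7&E=6, A&4=0, 5&B=1, F&4=4, 4&4=4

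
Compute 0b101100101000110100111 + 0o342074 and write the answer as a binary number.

0o342074 = 0b11100010000111100 in binary.
Add column by column in base 2, right to left:
  1+0 = 1
  1+0 = 1
  1+1 = 0 carry 1
  0+1+1 = 0 carry 1
  0+1+1 = 0 carry 1
  1+1+1 = 1 carry 1
  0+0+1 = 1
  1+0 = 1
  1+0 = 1
  0+0 = 0
  0+1 = 1
  0+0 = 0
  1+0 = 1
  0+0 = 0
  1+1 = 0 carry 1
  0+1+1 = 0 carry 1
  0+1+1 = 0 carry 1
  1+0+1 = 0 carry 1
  1+0+1 = 0 carry 1
  0+0+1 = 1
  1+0 = 1

0b110000001010111100011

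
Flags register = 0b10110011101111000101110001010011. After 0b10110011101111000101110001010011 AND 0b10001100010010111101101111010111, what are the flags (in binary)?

0b10000000000010000101100001010011

AND bit by bit (1 only where both bits are 1):
  10110011101111000101110001010011
& 10001100010010111101101111010111
= 10000000000010000101100001010011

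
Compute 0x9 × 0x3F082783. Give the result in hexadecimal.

0x23749639B

Multiply each base-16 digit by 9, carrying:
  3×9 = 27 → write B carry 1
  8×9+1 = 73 → write 9 carry 4
  7×9+4 = 67 → write 3 carry 4
  2×9+4 = 22 → write 6 carry 1
  8×9+1 = 73 → write 9 carry 4
  0×9+4 = 4 → write 4
  F×9 = 135 → write 7 carry 8
  3×9+8 = 35 → write 3 carry 2
  remaining carry: 2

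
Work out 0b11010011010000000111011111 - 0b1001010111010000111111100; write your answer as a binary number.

0b10001000010101111111100011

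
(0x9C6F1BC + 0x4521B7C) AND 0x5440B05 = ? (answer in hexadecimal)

Add column by column in base 16, right to left:
  C+C = 8 carry 1
  B+7+1 = 3 carry 1
  1+B+1 = D
  F+1 = 0 carry 1
  6+2+1 = 9
  C+5 = 1 carry 1
  9+4+1 = E
Sum = 0xE190D38; now AND with 0x5440B05:
  E&5=4, 1&4=0, 9&4=0, 0&0=0, D&B=9, 3&0=0, 8&5=0

0x4000900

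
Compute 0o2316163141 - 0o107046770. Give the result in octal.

0o2207114151

Subtract column by column in base 8:
  1-0 → 1
  4-7 → 5 (borrow)
  1-7-1 → 1 (borrow)
  3-6-1 → 4 (borrow)
  6-4-1 → 1
  1-0 → 1
  6-7 → 7 (borrow)
  1-0-1 → 0
  3-1 → 2
  2-0 → 2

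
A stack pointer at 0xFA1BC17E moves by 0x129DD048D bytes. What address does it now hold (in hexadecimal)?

Add column by column in base 16, right to left:
  E+D = B carry 1
  7+8+1 = 0 carry 1
  1+4+1 = 6
  C+0 = C
  B+D = 8 carry 1
  1+D+1 = F
  A+9 = 3 carry 1
  F+2+1 = 2 carry 1
  0+1+1 = 2

0x223F8C60B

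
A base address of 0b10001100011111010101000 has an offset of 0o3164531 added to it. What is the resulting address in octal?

0b10001100011111010101000 = 0o21437250 in octal.
Add column by column in base 8, right to left:
  0+1 = 1
  5+3 = 0 carry 1
  2+5+1 = 0 carry 1
  7+4+1 = 4 carry 1
  3+6+1 = 2 carry 1
  4+1+1 = 6
  1+3 = 4
  2+0 = 2

0o24624001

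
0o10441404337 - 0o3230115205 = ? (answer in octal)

0o5211267132

Subtract column by column in base 8:
  7-5 → 2
  3-0 → 3
  3-2 → 1
  4-5 → 7 (borrow)
  0-1-1 → 6 (borrow)
  4-1-1 → 2
  1-0 → 1
  4-3 → 1
  4-2 → 2
  0-3 → 5 (borrow)
  1-0-1 → 0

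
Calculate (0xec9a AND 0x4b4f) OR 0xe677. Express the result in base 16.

0xec9a AND 0x4b4f = 0x480a.
Then OR with 0xe677.

0xee7f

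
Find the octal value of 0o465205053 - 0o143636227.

Subtract column by column in base 8:
  3-7 → 4 (borrow)
  5-2-1 → 2
  0-2 → 6 (borrow)
  5-6-1 → 6 (borrow)
  0-3-1 → 4 (borrow)
  2-6-1 → 3 (borrow)
  5-3-1 → 1
  6-4 → 2
  4-1 → 3

0o321346624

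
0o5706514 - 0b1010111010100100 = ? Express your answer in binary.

0b101101101111010101000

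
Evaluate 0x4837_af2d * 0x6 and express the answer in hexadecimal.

0x1b14e1b0e

Multiply each base-16 digit by 6, carrying:
  d×6 = 78 → write e carry 4
  2×6+4 = 16 → write 0 carry 1
  f×6+1 = 91 → write b carry 5
  a×6+5 = 65 → write 1 carry 4
  7×6+4 = 46 → write e carry 2
  3×6+2 = 20 → write 4 carry 1
  8×6+1 = 49 → write 1 carry 3
  4×6+3 = 27 → write b carry 1
  remaining carry: 1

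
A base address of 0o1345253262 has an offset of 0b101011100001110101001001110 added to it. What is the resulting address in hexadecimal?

0o1345253262 = 0xB9556B2 in hexadecimal.
0b101011100001110101001001110 = 0x570EA4E in hexadecimal.
Add column by column in base 16, right to left:
  2+E = 0 carry 1
  B+4+1 = 0 carry 1
  6+A+1 = 1 carry 1
  5+E+1 = 4 carry 1
  5+0+1 = 6
  9+7 = 0 carry 1
  B+5+1 = 1 carry 1
  final carry 1

0x11064100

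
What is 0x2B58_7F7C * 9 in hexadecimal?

0x1861C7B5C

Multiply each base-16 digit by 9, carrying:
  C×9 = 108 → write C carry 6
  7×9+6 = 69 → write 5 carry 4
  F×9+4 = 139 → write B carry 8
  7×9+8 = 71 → write 7 carry 4
  8×9+4 = 76 → write C carry 4
  5×9+4 = 49 → write 1 carry 3
  B×9+3 = 102 → write 6 carry 6
  2×9+6 = 24 → write 8 carry 1
  remaining carry: 1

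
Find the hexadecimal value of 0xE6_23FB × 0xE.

Multiply each base-16 digit by 14, carrying:
  B×14 = 154 → write A carry 9
  F×14+9 = 219 → write B carry 13
  3×14+13 = 55 → write 7 carry 3
  2×14+3 = 31 → write F carry 1
  6×14+1 = 85 → write 5 carry 5
  E×14+5 = 201 → write 9 carry 12
  remaining carry: C

0xC95F7BA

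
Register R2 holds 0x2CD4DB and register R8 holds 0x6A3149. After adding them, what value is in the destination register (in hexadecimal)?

Add column by column in base 16, right to left:
  B+9 = 4 carry 1
  D+4+1 = 2 carry 1
  4+1+1 = 6
  D+3 = 0 carry 1
  C+A+1 = 7 carry 1
  2+6+1 = 9

0x970624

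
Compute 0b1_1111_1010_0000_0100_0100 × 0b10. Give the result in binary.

Multiply each base-2 digit by 2, carrying:
  0×2 = 0 → write 0
  0×2 = 0 → write 0
  1×2 = 2 → write 0 carry 1
  0×2+1 = 1 → write 1
  0×2 = 0 → write 0
  0×2 = 0 → write 0
  1×2 = 2 → write 0 carry 1
  0×2+1 = 1 → write 1
  0×2 = 0 → write 0
  0×2 = 0 → write 0
  0×2 = 0 → write 0
  0×2 = 0 → write 0
  0×2 = 0 → write 0
  1×2 = 2 → write 0 carry 1
  0×2+1 = 1 → write 1
  1×2 = 2 → write 0 carry 1
  1×2+1 = 3 → write 1 carry 1
  1×2+1 = 3 → write 1 carry 1
  1×2+1 = 3 → write 1 carry 1
  1×2+1 = 3 → write 1 carry 1
  1×2+1 = 3 → write 1 carry 1
  remaining carry: 1

0b1111110100000010001000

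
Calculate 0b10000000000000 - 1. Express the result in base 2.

0b1111111111111

The trailing 13 digits are 0, so subtracting 1 borrows through: they become 1 and the next digit up decrements.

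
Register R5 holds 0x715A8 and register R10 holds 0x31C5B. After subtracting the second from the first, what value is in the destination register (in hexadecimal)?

0x3F94D

Subtract column by column in base 16:
  8-B → D (borrow)
  A-5-1 → 4
  5-C → 9 (borrow)
  1-1-1 → F (borrow)
  7-3-1 → 3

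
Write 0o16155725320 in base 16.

0x71B7AAD0

Each octal digit is 3 bits: 1=001 6=110 1=001 5=101 5=101 7=111 2=010 5=101 3=011 2=010 0=000.
Group the bits into nibbles: 0111 0001 1011 0111 1010 1010 1101 0000 → 71B7AAD0.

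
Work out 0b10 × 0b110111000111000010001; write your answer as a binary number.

Multiply each base-2 digit by 2, carrying:
  1×2 = 2 → write 0 carry 1
  0×2+1 = 1 → write 1
  0×2 = 0 → write 0
  0×2 = 0 → write 0
  1×2 = 2 → write 0 carry 1
  0×2+1 = 1 → write 1
  0×2 = 0 → write 0
  0×2 = 0 → write 0
  0×2 = 0 → write 0
  1×2 = 2 → write 0 carry 1
  1×2+1 = 3 → write 1 carry 1
  1×2+1 = 3 → write 1 carry 1
  0×2+1 = 1 → write 1
  0×2 = 0 → write 0
  0×2 = 0 → write 0
  1×2 = 2 → write 0 carry 1
  1×2+1 = 3 → write 1 carry 1
  1×2+1 = 3 → write 1 carry 1
  0×2+1 = 1 → write 1
  1×2 = 2 → write 0 carry 1
  1×2+1 = 3 → write 1 carry 1
  remaining carry: 1

0b1101110001110000100010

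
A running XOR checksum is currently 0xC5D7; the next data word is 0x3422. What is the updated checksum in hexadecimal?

0xF1F5

XOR each hex digit independently (no carries):
  C^3=F, 5^4=1, D^2=F, 7^2=5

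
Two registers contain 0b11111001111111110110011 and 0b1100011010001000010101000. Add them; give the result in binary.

0b10000010100001000001011011

Add column by column in base 2, right to left:
  1+0 = 1
  1+0 = 1
  0+0 = 0
  0+1 = 1
  1+0 = 1
  1+1 = 0 carry 1
  0+0+1 = 1
  1+1 = 0 carry 1
  1+0+1 = 0 carry 1
  1+0+1 = 0 carry 1
  1+0+1 = 0 carry 1
  1+0+1 = 0 carry 1
  1+1+1 = 1 carry 1
  1+0+1 = 0 carry 1
  1+0+1 = 0 carry 1
  1+0+1 = 0 carry 1
  0+1+1 = 0 carry 1
  0+0+1 = 1
  1+1 = 0 carry 1
  1+1+1 = 1 carry 1
  1+0+1 = 0 carry 1
  1+0+1 = 0 carry 1
  1+0+1 = 0 carry 1
  0+1+1 = 0 carry 1
  0+1+1 = 0 carry 1
  final carry 1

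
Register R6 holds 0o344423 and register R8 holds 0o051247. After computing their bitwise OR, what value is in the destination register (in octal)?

0o355667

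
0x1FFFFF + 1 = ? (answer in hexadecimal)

0x200000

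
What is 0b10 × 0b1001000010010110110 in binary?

Multiply each base-2 digit by 2, carrying:
  0×2 = 0 → write 0
  1×2 = 2 → write 0 carry 1
  1×2+1 = 3 → write 1 carry 1
  0×2+1 = 1 → write 1
  1×2 = 2 → write 0 carry 1
  1×2+1 = 3 → write 1 carry 1
  0×2+1 = 1 → write 1
  1×2 = 2 → write 0 carry 1
  0×2+1 = 1 → write 1
  0×2 = 0 → write 0
  1×2 = 2 → write 0 carry 1
  0×2+1 = 1 → write 1
  0×2 = 0 → write 0
  0×2 = 0 → write 0
  0×2 = 0 → write 0
  1×2 = 2 → write 0 carry 1
  0×2+1 = 1 → write 1
  0×2 = 0 → write 0
  1×2 = 2 → write 0 carry 1
  remaining carry: 1

0b10010000100101101100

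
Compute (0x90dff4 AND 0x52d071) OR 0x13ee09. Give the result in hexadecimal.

0x90dff4 AND 0x52d071 = 0x10d070.
Then OR with 0x13ee09.

0x13fe79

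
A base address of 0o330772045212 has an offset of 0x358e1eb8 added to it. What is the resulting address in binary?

0o330772045212 = 0b11011000111111010000100101010001010 in binary.
0x358e1eb8 = 0b110101100011100001111010111000 in binary.
Add column by column in base 2, right to left:
  0+0 = 0
  1+0 = 1
  0+0 = 0
  1+1 = 0 carry 1
  0+1+1 = 0 carry 1
  0+1+1 = 0 carry 1
  0+0+1 = 1
  1+1 = 0 carry 1
  0+0+1 = 1
  1+1 = 0 carry 1
  0+1+1 = 0 carry 1
  1+1+1 = 1 carry 1
  0+1+1 = 0 carry 1
  0+0+1 = 1
  1+0 = 1
  0+0 = 0
  0+0 = 0
  0+1 = 1
  0+1 = 1
  1+1 = 0 carry 1
  0+0+1 = 1
  1+0 = 1
  1+0 = 1
  1+1 = 0 carry 1
  1+1+1 = 1 carry 1
  1+0+1 = 0 carry 1
  1+1+1 = 1 carry 1
  0+0+1 = 1
  0+1 = 1
  0+1 = 1
  1+0 = 1
  1+0 = 1
  0+0 = 0
  1+0 = 1
  1+0 = 1

0b11011111101011101100110100101000010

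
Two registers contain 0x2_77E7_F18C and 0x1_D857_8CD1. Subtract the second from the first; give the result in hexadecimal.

0x9F9064BB

Subtract column by column in base 16:
  C-1 → B
  8-D → B (borrow)
  1-C-1 → 4 (borrow)
  F-8-1 → 6
  7-7 → 0
  E-5 → 9
  7-8 → F (borrow)
  7-D-1 → 9 (borrow)
  2-1-1 → 0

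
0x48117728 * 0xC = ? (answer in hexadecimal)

Multiply each base-16 digit by 12, carrying:
  8×12 = 96 → write 0 carry 6
  2×12+6 = 30 → write E carry 1
  7×12+1 = 85 → write 5 carry 5
  7×12+5 = 89 → write 9 carry 5
  1×12+5 = 17 → write 1 carry 1
  1×12+1 = 13 → write D
  8×12 = 96 → write 0 carry 6
  4×12+6 = 54 → write 6 carry 3
  remaining carry: 3

0x360D195E0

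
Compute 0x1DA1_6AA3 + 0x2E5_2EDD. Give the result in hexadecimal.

0x20869980

Add column by column in base 16, right to left:
  3+D = 0 carry 1
  A+D+1 = 8 carry 1
  A+E+1 = 9 carry 1
  6+2+1 = 9
  1+5 = 6
  A+E = 8 carry 1
  D+2+1 = 0 carry 1
  1+0+1 = 2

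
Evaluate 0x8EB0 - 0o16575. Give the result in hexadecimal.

0x7133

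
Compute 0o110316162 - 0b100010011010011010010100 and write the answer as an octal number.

0o45772736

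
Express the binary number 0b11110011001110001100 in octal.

0o3631614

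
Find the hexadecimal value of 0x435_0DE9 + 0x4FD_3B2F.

0x9324918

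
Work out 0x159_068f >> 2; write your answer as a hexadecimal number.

0x5641a3

2 bits is not a whole number of base-16 digits; in binary: 1010110010000011010001111 >> 2 = 10101100100000110100011.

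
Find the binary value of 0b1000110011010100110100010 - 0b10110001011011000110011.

0b110000001111001101101111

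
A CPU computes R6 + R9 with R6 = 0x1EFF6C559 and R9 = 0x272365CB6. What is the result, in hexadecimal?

Add column by column in base 16, right to left:
  9+6 = F
  5+B = 0 carry 1
  5+C+1 = 2 carry 1
  C+5+1 = 2 carry 1
  6+6+1 = D
  F+3 = 2 carry 1
  F+2+1 = 2 carry 1
  E+7+1 = 6 carry 1
  1+2+1 = 4

0x4622D220F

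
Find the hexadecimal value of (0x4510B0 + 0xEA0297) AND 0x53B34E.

0x31346

Add column by column in base 16, right to left:
  0+7 = 7
  B+9 = 4 carry 1
  0+2+1 = 3
  1+0 = 1
  5+A = F
  4+E = 2 carry 1
  final carry 1
Sum = 0x12F1347; now AND with 0x53B34E:
  1&0=0, 2&5=0, F&3=3, 1&B=1, 3&3=3, 4&4=4, 7&E=6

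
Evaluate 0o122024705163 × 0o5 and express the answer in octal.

Multiply each base-8 digit by 5, carrying:
  3×5 = 15 → write 7 carry 1
  6×5+1 = 31 → write 7 carry 3
  1×5+3 = 8 → write 0 carry 1
  5×5+1 = 26 → write 2 carry 3
  0×5+3 = 3 → write 3
  7×5 = 35 → write 3 carry 4
  4×5+4 = 24 → write 0 carry 3
  2×5+3 = 13 → write 5 carry 1
  0×5+1 = 1 → write 1
  2×5 = 10 → write 2 carry 1
  2×5+1 = 11 → write 3 carry 1
  1×5+1 = 6 → write 6

0o632150332077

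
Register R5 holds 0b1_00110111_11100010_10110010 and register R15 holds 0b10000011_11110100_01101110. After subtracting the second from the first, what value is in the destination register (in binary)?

0b101100111110111001000100

Subtract column by column in base 2:
  0-0 → 0
  1-1 → 0
  0-1 → 1 (borrow)
  0-1-1 → 0 (borrow)
  1-0-1 → 0
  1-1 → 0
  0-1 → 1 (borrow)
  1-0-1 → 0
  0-0 → 0
  1-0 → 1
  0-1 → 1 (borrow)
  0-0-1 → 1 (borrow)
  0-1-1 → 0 (borrow)
  1-1-1 → 1 (borrow)
  1-1-1 → 1 (borrow)
  1-1-1 → 1 (borrow)
  1-1-1 → 1 (borrow)
  1-1-1 → 1 (borrow)
  1-0-1 → 0
  0-0 → 0
  1-0 → 1
  1-0 → 1
  0-0 → 0
  0-1 → 1 (borrow)
  1-0-1 → 0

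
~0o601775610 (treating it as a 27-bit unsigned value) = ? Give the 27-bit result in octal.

Each oct digit d becomes 7−d:
  6→1, 0→7, 1→6, 7→0, 7→0, 5→2, 6→1, 1→6, 0→7

0o176002167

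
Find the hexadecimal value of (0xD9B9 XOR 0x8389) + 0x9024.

0xEA54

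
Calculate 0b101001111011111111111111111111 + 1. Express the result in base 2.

The trailing 20 digits are 1 (max in base 2), so adding 1 cascades: they roll to 0 and the next digit up increments.

0b101001111100000000000000000000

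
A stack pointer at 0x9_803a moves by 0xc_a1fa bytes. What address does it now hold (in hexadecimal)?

0x162234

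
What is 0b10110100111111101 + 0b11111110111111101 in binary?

0b110110011111111010

Add column by column in base 2, right to left:
  1+1 = 0 carry 1
  0+0+1 = 1
  1+1 = 0 carry 1
  1+1+1 = 1 carry 1
  1+1+1 = 1 carry 1
  1+1+1 = 1 carry 1
  1+1+1 = 1 carry 1
  1+1+1 = 1 carry 1
  1+1+1 = 1 carry 1
  0+0+1 = 1
  0+1 = 1
  1+1 = 0 carry 1
  0+1+1 = 0 carry 1
  1+1+1 = 1 carry 1
  1+1+1 = 1 carry 1
  0+1+1 = 0 carry 1
  1+1+1 = 1 carry 1
  final carry 1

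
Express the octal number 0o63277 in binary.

Each octal digit is 3 bits: 6=110 3=011 2=010 7=111 7=111.

0b110011010111111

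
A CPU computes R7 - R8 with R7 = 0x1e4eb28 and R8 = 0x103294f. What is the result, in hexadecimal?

0xe1c1d9

Subtract column by column in base 16:
  8-f → 9 (borrow)
  2-4-1 → d (borrow)
  b-9-1 → 1
  e-2 → c
  4-3 → 1
  e-0 → e
  1-1 → 0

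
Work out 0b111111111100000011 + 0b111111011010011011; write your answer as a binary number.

0b1111111010110011110

Add column by column in base 2, right to left:
  1+1 = 0 carry 1
  1+1+1 = 1 carry 1
  0+0+1 = 1
  0+1 = 1
  0+1 = 1
  0+0 = 0
  0+0 = 0
  0+1 = 1
  1+0 = 1
  1+1 = 0 carry 1
  1+1+1 = 1 carry 1
  1+0+1 = 0 carry 1
  1+1+1 = 1 carry 1
  1+1+1 = 1 carry 1
  1+1+1 = 1 carry 1
  1+1+1 = 1 carry 1
  1+1+1 = 1 carry 1
  1+1+1 = 1 carry 1
  final carry 1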